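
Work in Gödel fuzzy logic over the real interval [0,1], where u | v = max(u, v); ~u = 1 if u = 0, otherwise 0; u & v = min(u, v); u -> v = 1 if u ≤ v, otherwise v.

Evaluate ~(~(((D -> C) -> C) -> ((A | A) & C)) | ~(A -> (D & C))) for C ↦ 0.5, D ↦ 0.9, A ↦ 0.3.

1.00

(D -> C): 0.9 > 0.5, so result = 0.5
((D -> C) -> C): 0.5 ≤ 0.5, so result = 1
(A | A) = max(0.3, 0.3) = 0.3
((A | A) & C) = min(0.3, 0.5) = 0.3
(((D -> C) -> C) -> ((A | A) & C)): 1 > 0.3, so result = 0.3
~(((D -> C) -> C) -> ((A | A) & C)): Gödel ¬ of 0.3 = 0 (operand ≠ 0)
(D & C) = min(0.9, 0.5) = 0.5
(A -> (D & C)): 0.3 ≤ 0.5, so result = 1
~(A -> (D & C)): Gödel ¬ of 1 = 0 (operand ≠ 0)
(~(((D -> C) -> C) -> ((A | A) & C)) | ~(A -> (D & C))) = max(0, 0) = 0
~(~(((D -> C) -> C) -> ((A | A) & C)) | ~(A -> (D & C))): Gödel ¬ of 0 = 1 (operand is 0)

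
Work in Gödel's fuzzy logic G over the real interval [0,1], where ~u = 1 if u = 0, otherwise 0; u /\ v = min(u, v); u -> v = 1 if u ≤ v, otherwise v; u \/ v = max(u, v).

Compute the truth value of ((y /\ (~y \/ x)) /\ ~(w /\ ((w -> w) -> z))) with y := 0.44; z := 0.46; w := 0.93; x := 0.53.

0.00

~y: Gödel ¬ of 0.44 = 0 (operand ≠ 0)
(~y \/ x) = max(0, 0.53) = 0.53
(y /\ (~y \/ x)) = min(0.44, 0.53) = 0.44
(w -> w): 0.93 ≤ 0.93, so result = 1
((w -> w) -> z): 1 > 0.46, so result = 0.46
(w /\ ((w -> w) -> z)) = min(0.93, 0.46) = 0.46
~(w /\ ((w -> w) -> z)): Gödel ¬ of 0.46 = 0 (operand ≠ 0)
((y /\ (~y \/ x)) /\ ~(w /\ ((w -> w) -> z))) = min(0.44, 0) = 0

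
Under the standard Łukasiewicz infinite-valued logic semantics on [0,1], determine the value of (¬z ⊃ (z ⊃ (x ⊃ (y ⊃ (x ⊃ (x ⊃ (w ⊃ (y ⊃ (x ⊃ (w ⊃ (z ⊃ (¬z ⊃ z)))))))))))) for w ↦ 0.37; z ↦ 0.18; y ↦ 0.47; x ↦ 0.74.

1.00

¬z: Łukasiewicz ¬ gives 1 − 0.18 = 0.82
¬z: Łukasiewicz ¬ gives 1 − 0.18 = 0.82
(¬z ⊃ z): min(1, 1 − 0.82 + 0.18) = 0.36
(z ⊃ (¬z ⊃ z)): min(1, 1 − 0.18 + 0.36) = 1
(w ⊃ (z ⊃ (¬z ⊃ z))): min(1, 1 − 0.37 + 1) = 1
(x ⊃ (w ⊃ (z ⊃ (¬z ⊃ z)))): min(1, 1 − 0.74 + 1) = 1
(y ⊃ (x ⊃ (w ⊃ (z ⊃ (¬z ⊃ z))))): min(1, 1 − 0.47 + 1) = 1
(w ⊃ (y ⊃ (x ⊃ (w ⊃ (z ⊃ (¬z ⊃ z)))))): min(1, 1 − 0.37 + 1) = 1
(x ⊃ (w ⊃ (y ⊃ (x ⊃ (w ⊃ (z ⊃ (¬z ⊃ z))))))): min(1, 1 − 0.74 + 1) = 1
(x ⊃ (x ⊃ (w ⊃ (y ⊃ (x ⊃ (w ⊃ (z ⊃ (¬z ⊃ z)))))))): min(1, 1 − 0.74 + 1) = 1
(y ⊃ (x ⊃ (x ⊃ (w ⊃ (y ⊃ (x ⊃ (w ⊃ (z ⊃ (¬z ⊃ z))))))))): min(1, 1 − 0.47 + 1) = 1
(x ⊃ (y ⊃ (x ⊃ (x ⊃ (w ⊃ (y ⊃ (x ⊃ (w ⊃ (z ⊃ (¬z ⊃ z)))))))))): min(1, 1 − 0.74 + 1) = 1
(z ⊃ (x ⊃ (y ⊃ (x ⊃ (x ⊃ (w ⊃ (y ⊃ (x ⊃ (w ⊃ (z ⊃ (¬z ⊃ z))))))))))): min(1, 1 − 0.18 + 1) = 1
(¬z ⊃ (z ⊃ (x ⊃ (y ⊃ (x ⊃ (x ⊃ (w ⊃ (y ⊃ (x ⊃ (w ⊃ (z ⊃ (¬z ⊃ z)))))))))))): min(1, 1 − 0.82 + 1) = 1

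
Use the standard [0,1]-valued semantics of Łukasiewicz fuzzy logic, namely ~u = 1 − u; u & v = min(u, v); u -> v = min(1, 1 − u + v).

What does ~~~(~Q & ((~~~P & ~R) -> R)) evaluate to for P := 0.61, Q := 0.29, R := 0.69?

~Q: Łukasiewicz ¬ gives 1 − 0.29 = 0.71
~P: Łukasiewicz ¬ gives 1 − 0.61 = 0.39
~~P: Łukasiewicz ¬ gives 1 − 0.39 = 0.61
~~~P: Łukasiewicz ¬ gives 1 − 0.61 = 0.39
~R: Łukasiewicz ¬ gives 1 − 0.69 = 0.31
(~~~P & ~R) = min(0.39, 0.31) = 0.31
((~~~P & ~R) -> R): min(1, 1 − 0.31 + 0.69) = 1
(~Q & ((~~~P & ~R) -> R)) = min(0.71, 1) = 0.71
~(~Q & ((~~~P & ~R) -> R)): Łukasiewicz ¬ gives 1 − 0.71 = 0.29
~~(~Q & ((~~~P & ~R) -> R)): Łukasiewicz ¬ gives 1 − 0.29 = 0.71
~~~(~Q & ((~~~P & ~R) -> R)): Łukasiewicz ¬ gives 1 − 0.71 = 0.29

0.29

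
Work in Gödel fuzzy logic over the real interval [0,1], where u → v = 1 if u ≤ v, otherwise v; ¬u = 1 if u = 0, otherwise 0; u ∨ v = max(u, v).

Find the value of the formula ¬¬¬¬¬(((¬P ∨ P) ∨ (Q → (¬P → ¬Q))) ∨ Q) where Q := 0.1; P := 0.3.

0.00

¬P: Gödel ¬ of 0.3 = 0 (operand ≠ 0)
(¬P ∨ P) = max(0, 0.3) = 0.3
¬P: Gödel ¬ of 0.3 = 0 (operand ≠ 0)
¬Q: Gödel ¬ of 0.1 = 0 (operand ≠ 0)
(¬P → ¬Q): 0 ≤ 0, so result = 1
(Q → (¬P → ¬Q)): 0.1 ≤ 1, so result = 1
((¬P ∨ P) ∨ (Q → (¬P → ¬Q))) = max(0.3, 1) = 1
(((¬P ∨ P) ∨ (Q → (¬P → ¬Q))) ∨ Q) = max(1, 0.1) = 1
¬(((¬P ∨ P) ∨ (Q → (¬P → ¬Q))) ∨ Q): Gödel ¬ of 1 = 0 (operand ≠ 0)
¬¬(((¬P ∨ P) ∨ (Q → (¬P → ¬Q))) ∨ Q): Gödel ¬ of 0 = 1 (operand is 0)
¬¬¬(((¬P ∨ P) ∨ (Q → (¬P → ¬Q))) ∨ Q): Gödel ¬ of 1 = 0 (operand ≠ 0)
¬¬¬¬(((¬P ∨ P) ∨ (Q → (¬P → ¬Q))) ∨ Q): Gödel ¬ of 0 = 1 (operand is 0)
¬¬¬¬¬(((¬P ∨ P) ∨ (Q → (¬P → ¬Q))) ∨ Q): Gödel ¬ of 1 = 0 (operand ≠ 0)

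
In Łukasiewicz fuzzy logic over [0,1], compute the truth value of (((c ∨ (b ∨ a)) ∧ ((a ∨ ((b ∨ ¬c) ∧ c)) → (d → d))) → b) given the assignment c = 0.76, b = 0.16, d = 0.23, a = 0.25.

(b ∨ a) = max(0.16, 0.25) = 0.25
(c ∨ (b ∨ a)) = max(0.76, 0.25) = 0.76
¬c: Łukasiewicz ¬ gives 1 − 0.76 = 0.24
(b ∨ ¬c) = max(0.16, 0.24) = 0.24
((b ∨ ¬c) ∧ c) = min(0.24, 0.76) = 0.24
(a ∨ ((b ∨ ¬c) ∧ c)) = max(0.25, 0.24) = 0.25
(d → d): min(1, 1 − 0.23 + 0.23) = 1
((a ∨ ((b ∨ ¬c) ∧ c)) → (d → d)): min(1, 1 − 0.25 + 1) = 1
((c ∨ (b ∨ a)) ∧ ((a ∨ ((b ∨ ¬c) ∧ c)) → (d → d))) = min(0.76, 1) = 0.76
(((c ∨ (b ∨ a)) ∧ ((a ∨ ((b ∨ ¬c) ∧ c)) → (d → d))) → b): min(1, 1 − 0.76 + 0.16) = 0.4

0.40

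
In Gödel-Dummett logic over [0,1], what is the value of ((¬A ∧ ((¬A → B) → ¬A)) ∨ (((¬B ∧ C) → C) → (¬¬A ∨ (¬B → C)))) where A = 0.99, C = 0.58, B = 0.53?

¬A: Gödel ¬ of 0.99 = 0 (operand ≠ 0)
¬A: Gödel ¬ of 0.99 = 0 (operand ≠ 0)
(¬A → B): 0 ≤ 0.53, so result = 1
¬A: Gödel ¬ of 0.99 = 0 (operand ≠ 0)
((¬A → B) → ¬A): 1 > 0, so result = 0
(¬A ∧ ((¬A → B) → ¬A)) = min(0, 0) = 0
¬B: Gödel ¬ of 0.53 = 0 (operand ≠ 0)
(¬B ∧ C) = min(0, 0.58) = 0
((¬B ∧ C) → C): 0 ≤ 0.58, so result = 1
¬A: Gödel ¬ of 0.99 = 0 (operand ≠ 0)
¬¬A: Gödel ¬ of 0 = 1 (operand is 0)
¬B: Gödel ¬ of 0.53 = 0 (operand ≠ 0)
(¬B → C): 0 ≤ 0.58, so result = 1
(¬¬A ∨ (¬B → C)) = max(1, 1) = 1
(((¬B ∧ C) → C) → (¬¬A ∨ (¬B → C))): 1 ≤ 1, so result = 1
((¬A ∧ ((¬A → B) → ¬A)) ∨ (((¬B ∧ C) → C) → (¬¬A ∨ (¬B → C)))) = max(0, 1) = 1

1.00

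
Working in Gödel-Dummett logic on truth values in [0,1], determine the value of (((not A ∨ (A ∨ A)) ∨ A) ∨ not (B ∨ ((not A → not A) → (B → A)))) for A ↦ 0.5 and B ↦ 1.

0.50

not A: Gödel ¬ of 0.5 = 0 (operand ≠ 0)
(A ∨ A) = max(0.5, 0.5) = 0.5
(not A ∨ (A ∨ A)) = max(0, 0.5) = 0.5
((not A ∨ (A ∨ A)) ∨ A) = max(0.5, 0.5) = 0.5
not A: Gödel ¬ of 0.5 = 0 (operand ≠ 0)
not A: Gödel ¬ of 0.5 = 0 (operand ≠ 0)
(not A → not A): 0 ≤ 0, so result = 1
(B → A): 1 > 0.5, so result = 0.5
((not A → not A) → (B → A)): 1 > 0.5, so result = 0.5
(B ∨ ((not A → not A) → (B → A))) = max(1, 0.5) = 1
not (B ∨ ((not A → not A) → (B → A))): Gödel ¬ of 1 = 0 (operand ≠ 0)
(((not A ∨ (A ∨ A)) ∨ A) ∨ not (B ∨ ((not A → not A) → (B → A)))) = max(0.5, 0) = 0.5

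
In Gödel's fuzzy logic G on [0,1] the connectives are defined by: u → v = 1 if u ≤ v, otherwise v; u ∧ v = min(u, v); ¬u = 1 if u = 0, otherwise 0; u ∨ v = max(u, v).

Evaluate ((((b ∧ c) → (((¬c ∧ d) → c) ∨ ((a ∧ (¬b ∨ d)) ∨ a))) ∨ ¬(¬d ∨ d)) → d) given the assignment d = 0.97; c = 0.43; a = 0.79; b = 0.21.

0.97

(b ∧ c) = min(0.21, 0.43) = 0.21
¬c: Gödel ¬ of 0.43 = 0 (operand ≠ 0)
(¬c ∧ d) = min(0, 0.97) = 0
((¬c ∧ d) → c): 0 ≤ 0.43, so result = 1
¬b: Gödel ¬ of 0.21 = 0 (operand ≠ 0)
(¬b ∨ d) = max(0, 0.97) = 0.97
(a ∧ (¬b ∨ d)) = min(0.79, 0.97) = 0.79
((a ∧ (¬b ∨ d)) ∨ a) = max(0.79, 0.79) = 0.79
(((¬c ∧ d) → c) ∨ ((a ∧ (¬b ∨ d)) ∨ a)) = max(1, 0.79) = 1
((b ∧ c) → (((¬c ∧ d) → c) ∨ ((a ∧ (¬b ∨ d)) ∨ a))): 0.21 ≤ 1, so result = 1
¬d: Gödel ¬ of 0.97 = 0 (operand ≠ 0)
(¬d ∨ d) = max(0, 0.97) = 0.97
¬(¬d ∨ d): Gödel ¬ of 0.97 = 0 (operand ≠ 0)
(((b ∧ c) → (((¬c ∧ d) → c) ∨ ((a ∧ (¬b ∨ d)) ∨ a))) ∨ ¬(¬d ∨ d)) = max(1, 0) = 1
((((b ∧ c) → (((¬c ∧ d) → c) ∨ ((a ∧ (¬b ∨ d)) ∨ a))) ∨ ¬(¬d ∨ d)) → d): 1 > 0.97, so result = 0.97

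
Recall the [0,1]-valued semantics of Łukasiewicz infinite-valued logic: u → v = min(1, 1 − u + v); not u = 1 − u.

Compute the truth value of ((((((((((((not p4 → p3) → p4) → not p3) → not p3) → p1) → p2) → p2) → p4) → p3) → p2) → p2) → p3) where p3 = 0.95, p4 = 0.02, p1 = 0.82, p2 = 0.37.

0.95

not p4: Łukasiewicz ¬ gives 1 − 0.02 = 0.98
(not p4 → p3): min(1, 1 − 0.98 + 0.95) = 0.97
((not p4 → p3) → p4): min(1, 1 − 0.97 + 0.02) = 0.05
not p3: Łukasiewicz ¬ gives 1 − 0.95 = 0.05
(((not p4 → p3) → p4) → not p3): min(1, 1 − 0.05 + 0.05) = 1
not p3: Łukasiewicz ¬ gives 1 − 0.95 = 0.05
((((not p4 → p3) → p4) → not p3) → not p3): min(1, 1 − 1 + 0.05) = 0.05
(((((not p4 → p3) → p4) → not p3) → not p3) → p1): min(1, 1 − 0.05 + 0.82) = 1
((((((not p4 → p3) → p4) → not p3) → not p3) → p1) → p2): min(1, 1 − 1 + 0.37) = 0.37
(((((((not p4 → p3) → p4) → not p3) → not p3) → p1) → p2) → p2): min(1, 1 − 0.37 + 0.37) = 1
((((((((not p4 → p3) → p4) → not p3) → not p3) → p1) → p2) → p2) → p4): min(1, 1 − 1 + 0.02) = 0.02
(((((((((not p4 → p3) → p4) → not p3) → not p3) → p1) → p2) → p2) → p4) → p3): min(1, 1 − 0.02 + 0.95) = 1
((((((((((not p4 → p3) → p4) → not p3) → not p3) → p1) → p2) → p2) → p4) → p3) → p2): min(1, 1 − 1 + 0.37) = 0.37
(((((((((((not p4 → p3) → p4) → not p3) → not p3) → p1) → p2) → p2) → p4) → p3) → p2) → p2): min(1, 1 − 0.37 + 0.37) = 1
((((((((((((not p4 → p3) → p4) → not p3) → not p3) → p1) → p2) → p2) → p4) → p3) → p2) → p2) → p3): min(1, 1 − 1 + 0.95) = 0.95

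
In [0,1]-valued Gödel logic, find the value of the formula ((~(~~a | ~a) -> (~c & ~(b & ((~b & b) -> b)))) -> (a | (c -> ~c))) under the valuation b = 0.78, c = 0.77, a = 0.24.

0.24

~a: Gödel ¬ of 0.24 = 0 (operand ≠ 0)
~~a: Gödel ¬ of 0 = 1 (operand is 0)
~a: Gödel ¬ of 0.24 = 0 (operand ≠ 0)
(~~a | ~a) = max(1, 0) = 1
~(~~a | ~a): Gödel ¬ of 1 = 0 (operand ≠ 0)
~c: Gödel ¬ of 0.77 = 0 (operand ≠ 0)
~b: Gödel ¬ of 0.78 = 0 (operand ≠ 0)
(~b & b) = min(0, 0.78) = 0
((~b & b) -> b): 0 ≤ 0.78, so result = 1
(b & ((~b & b) -> b)) = min(0.78, 1) = 0.78
~(b & ((~b & b) -> b)): Gödel ¬ of 0.78 = 0 (operand ≠ 0)
(~c & ~(b & ((~b & b) -> b))) = min(0, 0) = 0
(~(~~a | ~a) -> (~c & ~(b & ((~b & b) -> b)))): 0 ≤ 0, so result = 1
~c: Gödel ¬ of 0.77 = 0 (operand ≠ 0)
(c -> ~c): 0.77 > 0, so result = 0
(a | (c -> ~c)) = max(0.24, 0) = 0.24
((~(~~a | ~a) -> (~c & ~(b & ((~b & b) -> b)))) -> (a | (c -> ~c))): 1 > 0.24, so result = 0.24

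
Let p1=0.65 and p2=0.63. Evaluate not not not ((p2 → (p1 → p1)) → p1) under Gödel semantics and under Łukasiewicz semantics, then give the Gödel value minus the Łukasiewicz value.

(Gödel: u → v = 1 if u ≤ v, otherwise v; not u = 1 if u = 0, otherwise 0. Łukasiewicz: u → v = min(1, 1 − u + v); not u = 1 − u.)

-0.35

Gödel evaluation:
  (p1 → p1): 0.65 ≤ 0.65, so result = 1
  (p2 → (p1 → p1)): 0.63 ≤ 1, so result = 1
  ((p2 → (p1 → p1)) → p1): 1 > 0.65, so result = 0.65
  not ((p2 → (p1 → p1)) → p1): Gödel ¬ of 0.65 = 0 (operand ≠ 0)
  not not ((p2 → (p1 → p1)) → p1): Gödel ¬ of 0 = 1 (operand is 0)
  not not not ((p2 → (p1 → p1)) → p1): Gödel ¬ of 1 = 0 (operand ≠ 0)
  Gödel value = 0
Łukasiewicz evaluation:
  (p1 → p1): min(1, 1 − 0.65 + 0.65) = 1
  (p2 → (p1 → p1)): min(1, 1 − 0.63 + 1) = 1
  ((p2 → (p1 → p1)) → p1): min(1, 1 − 1 + 0.65) = 0.65
  not ((p2 → (p1 → p1)) → p1): Łukasiewicz ¬ gives 1 − 0.65 = 0.35
  not not ((p2 → (p1 → p1)) → p1): Łukasiewicz ¬ gives 1 − 0.35 = 0.65
  not not not ((p2 → (p1 → p1)) → p1): Łukasiewicz ¬ gives 1 − 0.65 = 0.35
  Łukasiewicz value = 0.35
Difference: 0 − 0.35 = -0.35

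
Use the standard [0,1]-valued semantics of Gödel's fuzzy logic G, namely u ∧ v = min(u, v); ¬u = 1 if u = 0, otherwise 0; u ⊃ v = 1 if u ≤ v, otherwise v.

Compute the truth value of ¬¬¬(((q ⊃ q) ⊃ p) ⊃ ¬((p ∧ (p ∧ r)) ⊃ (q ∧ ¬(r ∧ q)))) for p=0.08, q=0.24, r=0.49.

(q ⊃ q): 0.24 ≤ 0.24, so result = 1
((q ⊃ q) ⊃ p): 1 > 0.08, so result = 0.08
(p ∧ r) = min(0.08, 0.49) = 0.08
(p ∧ (p ∧ r)) = min(0.08, 0.08) = 0.08
(r ∧ q) = min(0.49, 0.24) = 0.24
¬(r ∧ q): Gödel ¬ of 0.24 = 0 (operand ≠ 0)
(q ∧ ¬(r ∧ q)) = min(0.24, 0) = 0
((p ∧ (p ∧ r)) ⊃ (q ∧ ¬(r ∧ q))): 0.08 > 0, so result = 0
¬((p ∧ (p ∧ r)) ⊃ (q ∧ ¬(r ∧ q))): Gödel ¬ of 0 = 1 (operand is 0)
(((q ⊃ q) ⊃ p) ⊃ ¬((p ∧ (p ∧ r)) ⊃ (q ∧ ¬(r ∧ q)))): 0.08 ≤ 1, so result = 1
¬(((q ⊃ q) ⊃ p) ⊃ ¬((p ∧ (p ∧ r)) ⊃ (q ∧ ¬(r ∧ q)))): Gödel ¬ of 1 = 0 (operand ≠ 0)
¬¬(((q ⊃ q) ⊃ p) ⊃ ¬((p ∧ (p ∧ r)) ⊃ (q ∧ ¬(r ∧ q)))): Gödel ¬ of 0 = 1 (operand is 0)
¬¬¬(((q ⊃ q) ⊃ p) ⊃ ¬((p ∧ (p ∧ r)) ⊃ (q ∧ ¬(r ∧ q)))): Gödel ¬ of 1 = 0 (operand ≠ 0)

0.00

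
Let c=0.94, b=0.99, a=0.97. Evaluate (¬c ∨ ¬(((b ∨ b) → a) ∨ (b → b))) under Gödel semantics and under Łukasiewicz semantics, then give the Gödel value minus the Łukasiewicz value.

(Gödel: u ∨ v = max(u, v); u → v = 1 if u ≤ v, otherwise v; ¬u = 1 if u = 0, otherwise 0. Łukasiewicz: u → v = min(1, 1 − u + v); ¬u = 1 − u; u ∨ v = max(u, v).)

-0.06

Gödel evaluation:
  ¬c: Gödel ¬ of 0.94 = 0 (operand ≠ 0)
  (b ∨ b) = max(0.99, 0.99) = 0.99
  ((b ∨ b) → a): 0.99 > 0.97, so result = 0.97
  (b → b): 0.99 ≤ 0.99, so result = 1
  (((b ∨ b) → a) ∨ (b → b)) = max(0.97, 1) = 1
  ¬(((b ∨ b) → a) ∨ (b → b)): Gödel ¬ of 1 = 0 (operand ≠ 0)
  (¬c ∨ ¬(((b ∨ b) → a) ∨ (b → b))) = max(0, 0) = 0
  Gödel value = 0
Łukasiewicz evaluation:
  ¬c: Łukasiewicz ¬ gives 1 − 0.94 = 0.06
  (b ∨ b) = max(0.99, 0.99) = 0.99
  ((b ∨ b) → a): min(1, 1 − 0.99 + 0.97) = 0.98
  (b → b): min(1, 1 − 0.99 + 0.99) = 1
  (((b ∨ b) → a) ∨ (b → b)) = max(0.98, 1) = 1
  ¬(((b ∨ b) → a) ∨ (b → b)): Łukasiewicz ¬ gives 1 − 1 = 0
  (¬c ∨ ¬(((b ∨ b) → a) ∨ (b → b))) = max(0.06, 0) = 0.06
  Łukasiewicz value = 0.06
Difference: 0 − 0.06 = -0.06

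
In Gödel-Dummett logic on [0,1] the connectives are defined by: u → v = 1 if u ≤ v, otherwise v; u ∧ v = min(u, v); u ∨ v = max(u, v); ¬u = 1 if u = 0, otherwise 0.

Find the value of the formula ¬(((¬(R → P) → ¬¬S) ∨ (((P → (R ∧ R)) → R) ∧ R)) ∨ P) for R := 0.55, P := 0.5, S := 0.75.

(R → P): 0.55 > 0.5, so result = 0.5
¬(R → P): Gödel ¬ of 0.5 = 0 (operand ≠ 0)
¬S: Gödel ¬ of 0.75 = 0 (operand ≠ 0)
¬¬S: Gödel ¬ of 0 = 1 (operand is 0)
(¬(R → P) → ¬¬S): 0 ≤ 1, so result = 1
(R ∧ R) = min(0.55, 0.55) = 0.55
(P → (R ∧ R)): 0.5 ≤ 0.55, so result = 1
((P → (R ∧ R)) → R): 1 > 0.55, so result = 0.55
(((P → (R ∧ R)) → R) ∧ R) = min(0.55, 0.55) = 0.55
((¬(R → P) → ¬¬S) ∨ (((P → (R ∧ R)) → R) ∧ R)) = max(1, 0.55) = 1
(((¬(R → P) → ¬¬S) ∨ (((P → (R ∧ R)) → R) ∧ R)) ∨ P) = max(1, 0.5) = 1
¬(((¬(R → P) → ¬¬S) ∨ (((P → (R ∧ R)) → R) ∧ R)) ∨ P): Gödel ¬ of 1 = 0 (operand ≠ 0)

0.00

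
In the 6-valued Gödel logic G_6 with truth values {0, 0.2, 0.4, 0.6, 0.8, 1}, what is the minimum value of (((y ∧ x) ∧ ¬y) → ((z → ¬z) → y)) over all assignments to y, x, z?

1.00

Every assignment gives 1. For instance at y = 0, x = 0, z = 0:
  (y ∧ x) = min(0, 0) = 0
  ¬y: Gödel ¬ of 0 = 1 (operand is 0)
  ((y ∧ x) ∧ ¬y) = min(0, 1) = 0
  ¬z: Gödel ¬ of 0 = 1 (operand is 0)
  (z → ¬z): 0 ≤ 1, so result = 1
  ((z → ¬z) → y): 1 > 0, so result = 0
  (((y ∧ x) ∧ ¬y) → ((z → ¬z) → y)): 0 ≤ 0, so result = 1
All 216 assignments give value 1 — the formula is a G_6-tautology.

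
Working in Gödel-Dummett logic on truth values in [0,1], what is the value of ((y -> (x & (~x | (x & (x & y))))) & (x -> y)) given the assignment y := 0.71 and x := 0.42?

0.42

~x: Gödel ¬ of 0.42 = 0 (operand ≠ 0)
(x & y) = min(0.42, 0.71) = 0.42
(x & (x & y)) = min(0.42, 0.42) = 0.42
(~x | (x & (x & y))) = max(0, 0.42) = 0.42
(x & (~x | (x & (x & y)))) = min(0.42, 0.42) = 0.42
(y -> (x & (~x | (x & (x & y))))): 0.71 > 0.42, so result = 0.42
(x -> y): 0.42 ≤ 0.71, so result = 1
((y -> (x & (~x | (x & (x & y))))) & (x -> y)) = min(0.42, 1) = 0.42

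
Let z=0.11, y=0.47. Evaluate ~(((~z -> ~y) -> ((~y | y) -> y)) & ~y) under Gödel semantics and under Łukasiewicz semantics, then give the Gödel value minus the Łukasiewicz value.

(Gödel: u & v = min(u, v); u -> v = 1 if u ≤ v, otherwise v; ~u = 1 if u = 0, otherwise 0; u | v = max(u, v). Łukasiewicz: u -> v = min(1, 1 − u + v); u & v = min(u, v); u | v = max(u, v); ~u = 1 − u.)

0.53

Gödel evaluation:
  ~z: Gödel ¬ of 0.11 = 0 (operand ≠ 0)
  ~y: Gödel ¬ of 0.47 = 0 (operand ≠ 0)
  (~z -> ~y): 0 ≤ 0, so result = 1
  ~y: Gödel ¬ of 0.47 = 0 (operand ≠ 0)
  (~y | y) = max(0, 0.47) = 0.47
  ((~y | y) -> y): 0.47 ≤ 0.47, so result = 1
  ((~z -> ~y) -> ((~y | y) -> y)): 1 ≤ 1, so result = 1
  ~y: Gödel ¬ of 0.47 = 0 (operand ≠ 0)
  (((~z -> ~y) -> ((~y | y) -> y)) & ~y) = min(1, 0) = 0
  ~(((~z -> ~y) -> ((~y | y) -> y)) & ~y): Gödel ¬ of 0 = 1 (operand is 0)
  Gödel value = 1
Łukasiewicz evaluation:
  ~z: Łukasiewicz ¬ gives 1 − 0.11 = 0.89
  ~y: Łukasiewicz ¬ gives 1 − 0.47 = 0.53
  (~z -> ~y): min(1, 1 − 0.89 + 0.53) = 0.64
  ~y: Łukasiewicz ¬ gives 1 − 0.47 = 0.53
  (~y | y) = max(0.53, 0.47) = 0.53
  ((~y | y) -> y): min(1, 1 − 0.53 + 0.47) = 0.94
  ((~z -> ~y) -> ((~y | y) -> y)): min(1, 1 − 0.64 + 0.94) = 1
  ~y: Łukasiewicz ¬ gives 1 − 0.47 = 0.53
  (((~z -> ~y) -> ((~y | y) -> y)) & ~y) = min(1, 0.53) = 0.53
  ~(((~z -> ~y) -> ((~y | y) -> y)) & ~y): Łukasiewicz ¬ gives 1 − 0.53 = 0.47
  Łukasiewicz value = 0.47
Difference: 1 − 0.47 = 0.53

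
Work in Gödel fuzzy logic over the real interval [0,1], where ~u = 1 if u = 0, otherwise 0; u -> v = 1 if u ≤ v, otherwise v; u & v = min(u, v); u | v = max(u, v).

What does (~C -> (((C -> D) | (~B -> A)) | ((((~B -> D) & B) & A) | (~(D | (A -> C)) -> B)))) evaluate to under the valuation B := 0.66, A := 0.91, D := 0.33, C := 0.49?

1.00

~C: Gödel ¬ of 0.49 = 0 (operand ≠ 0)
(C -> D): 0.49 > 0.33, so result = 0.33
~B: Gödel ¬ of 0.66 = 0 (operand ≠ 0)
(~B -> A): 0 ≤ 0.91, so result = 1
((C -> D) | (~B -> A)) = max(0.33, 1) = 1
~B: Gödel ¬ of 0.66 = 0 (operand ≠ 0)
(~B -> D): 0 ≤ 0.33, so result = 1
((~B -> D) & B) = min(1, 0.66) = 0.66
(((~B -> D) & B) & A) = min(0.66, 0.91) = 0.66
(A -> C): 0.91 > 0.49, so result = 0.49
(D | (A -> C)) = max(0.33, 0.49) = 0.49
~(D | (A -> C)): Gödel ¬ of 0.49 = 0 (operand ≠ 0)
(~(D | (A -> C)) -> B): 0 ≤ 0.66, so result = 1
((((~B -> D) & B) & A) | (~(D | (A -> C)) -> B)) = max(0.66, 1) = 1
(((C -> D) | (~B -> A)) | ((((~B -> D) & B) & A) | (~(D | (A -> C)) -> B))) = max(1, 1) = 1
(~C -> (((C -> D) | (~B -> A)) | ((((~B -> D) & B) & A) | (~(D | (A -> C)) -> B)))): 0 ≤ 1, so result = 1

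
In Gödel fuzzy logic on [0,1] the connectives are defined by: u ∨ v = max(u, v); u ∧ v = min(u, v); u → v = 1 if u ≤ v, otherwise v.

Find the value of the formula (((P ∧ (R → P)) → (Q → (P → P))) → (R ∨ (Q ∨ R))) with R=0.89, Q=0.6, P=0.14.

(R → P): 0.89 > 0.14, so result = 0.14
(P ∧ (R → P)) = min(0.14, 0.14) = 0.14
(P → P): 0.14 ≤ 0.14, so result = 1
(Q → (P → P)): 0.6 ≤ 1, so result = 1
((P ∧ (R → P)) → (Q → (P → P))): 0.14 ≤ 1, so result = 1
(Q ∨ R) = max(0.6, 0.89) = 0.89
(R ∨ (Q ∨ R)) = max(0.89, 0.89) = 0.89
(((P ∧ (R → P)) → (Q → (P → P))) → (R ∨ (Q ∨ R))): 1 > 0.89, so result = 0.89

0.89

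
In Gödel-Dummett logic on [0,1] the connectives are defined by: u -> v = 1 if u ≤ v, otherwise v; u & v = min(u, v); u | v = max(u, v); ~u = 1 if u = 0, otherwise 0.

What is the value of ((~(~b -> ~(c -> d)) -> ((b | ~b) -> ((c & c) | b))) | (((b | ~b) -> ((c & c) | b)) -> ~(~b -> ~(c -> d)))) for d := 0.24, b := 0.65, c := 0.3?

~b: Gödel ¬ of 0.65 = 0 (operand ≠ 0)
(c -> d): 0.3 > 0.24, so result = 0.24
~(c -> d): Gödel ¬ of 0.24 = 0 (operand ≠ 0)
(~b -> ~(c -> d)): 0 ≤ 0, so result = 1
~(~b -> ~(c -> d)): Gödel ¬ of 1 = 0 (operand ≠ 0)
~b: Gödel ¬ of 0.65 = 0 (operand ≠ 0)
(b | ~b) = max(0.65, 0) = 0.65
(c & c) = min(0.3, 0.3) = 0.3
((c & c) | b) = max(0.3, 0.65) = 0.65
((b | ~b) -> ((c & c) | b)): 0.65 ≤ 0.65, so result = 1
(~(~b -> ~(c -> d)) -> ((b | ~b) -> ((c & c) | b))): 0 ≤ 1, so result = 1
~b: Gödel ¬ of 0.65 = 0 (operand ≠ 0)
(b | ~b) = max(0.65, 0) = 0.65
(c & c) = min(0.3, 0.3) = 0.3
((c & c) | b) = max(0.3, 0.65) = 0.65
((b | ~b) -> ((c & c) | b)): 0.65 ≤ 0.65, so result = 1
~b: Gödel ¬ of 0.65 = 0 (operand ≠ 0)
(c -> d): 0.3 > 0.24, so result = 0.24
~(c -> d): Gödel ¬ of 0.24 = 0 (operand ≠ 0)
(~b -> ~(c -> d)): 0 ≤ 0, so result = 1
~(~b -> ~(c -> d)): Gödel ¬ of 1 = 0 (operand ≠ 0)
(((b | ~b) -> ((c & c) | b)) -> ~(~b -> ~(c -> d))): 1 > 0, so result = 0
((~(~b -> ~(c -> d)) -> ((b | ~b) -> ((c & c) | b))) | (((b | ~b) -> ((c & c) | b)) -> ~(~b -> ~(c -> d)))) = max(1, 0) = 1

1.00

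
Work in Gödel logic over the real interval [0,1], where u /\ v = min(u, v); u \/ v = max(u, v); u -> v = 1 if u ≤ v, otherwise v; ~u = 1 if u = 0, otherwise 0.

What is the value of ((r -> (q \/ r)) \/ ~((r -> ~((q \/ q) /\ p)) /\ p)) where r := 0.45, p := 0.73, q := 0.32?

1.00

(q \/ r) = max(0.32, 0.45) = 0.45
(r -> (q \/ r)): 0.45 ≤ 0.45, so result = 1
(q \/ q) = max(0.32, 0.32) = 0.32
((q \/ q) /\ p) = min(0.32, 0.73) = 0.32
~((q \/ q) /\ p): Gödel ¬ of 0.32 = 0 (operand ≠ 0)
(r -> ~((q \/ q) /\ p)): 0.45 > 0, so result = 0
((r -> ~((q \/ q) /\ p)) /\ p) = min(0, 0.73) = 0
~((r -> ~((q \/ q) /\ p)) /\ p): Gödel ¬ of 0 = 1 (operand is 0)
((r -> (q \/ r)) \/ ~((r -> ~((q \/ q) /\ p)) /\ p)) = max(1, 1) = 1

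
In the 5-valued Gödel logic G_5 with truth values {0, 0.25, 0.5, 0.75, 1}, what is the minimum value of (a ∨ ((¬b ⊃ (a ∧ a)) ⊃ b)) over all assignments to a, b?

0.25

The minimum is attained at a = 0, b = 0.25:
  ¬b: Gödel ¬ of 0.25 = 0 (operand ≠ 0)
  (a ∧ a) = min(0, 0) = 0
  (¬b ⊃ (a ∧ a)): 0 ≤ 0, so result = 1
  ((¬b ⊃ (a ∧ a)) ⊃ b): 1 > 0.25, so result = 0.25
  (a ∨ ((¬b ⊃ (a ∧ a)) ⊃ b)) = max(0, 0.25) = 0.25
Checking all 25 assignments confirms none give a value below 0.25.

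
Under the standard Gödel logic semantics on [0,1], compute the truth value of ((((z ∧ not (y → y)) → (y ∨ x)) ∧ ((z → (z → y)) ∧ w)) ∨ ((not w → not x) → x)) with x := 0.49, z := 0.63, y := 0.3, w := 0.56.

(y → y): 0.3 ≤ 0.3, so result = 1
not (y → y): Gödel ¬ of 1 = 0 (operand ≠ 0)
(z ∧ not (y → y)) = min(0.63, 0) = 0
(y ∨ x) = max(0.3, 0.49) = 0.49
((z ∧ not (y → y)) → (y ∨ x)): 0 ≤ 0.49, so result = 1
(z → y): 0.63 > 0.3, so result = 0.3
(z → (z → y)): 0.63 > 0.3, so result = 0.3
((z → (z → y)) ∧ w) = min(0.3, 0.56) = 0.3
(((z ∧ not (y → y)) → (y ∨ x)) ∧ ((z → (z → y)) ∧ w)) = min(1, 0.3) = 0.3
not w: Gödel ¬ of 0.56 = 0 (operand ≠ 0)
not x: Gödel ¬ of 0.49 = 0 (operand ≠ 0)
(not w → not x): 0 ≤ 0, so result = 1
((not w → not x) → x): 1 > 0.49, so result = 0.49
((((z ∧ not (y → y)) → (y ∨ x)) ∧ ((z → (z → y)) ∧ w)) ∨ ((not w → not x) → x)) = max(0.3, 0.49) = 0.49

0.49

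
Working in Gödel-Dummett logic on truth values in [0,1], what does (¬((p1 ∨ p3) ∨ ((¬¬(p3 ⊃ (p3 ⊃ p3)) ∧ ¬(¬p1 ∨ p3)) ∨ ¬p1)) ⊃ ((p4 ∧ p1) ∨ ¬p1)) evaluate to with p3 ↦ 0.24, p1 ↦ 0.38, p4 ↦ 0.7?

1.00

(p1 ∨ p3) = max(0.38, 0.24) = 0.38
(p3 ⊃ p3): 0.24 ≤ 0.24, so result = 1
(p3 ⊃ (p3 ⊃ p3)): 0.24 ≤ 1, so result = 1
¬(p3 ⊃ (p3 ⊃ p3)): Gödel ¬ of 1 = 0 (operand ≠ 0)
¬¬(p3 ⊃ (p3 ⊃ p3)): Gödel ¬ of 0 = 1 (operand is 0)
¬p1: Gödel ¬ of 0.38 = 0 (operand ≠ 0)
(¬p1 ∨ p3) = max(0, 0.24) = 0.24
¬(¬p1 ∨ p3): Gödel ¬ of 0.24 = 0 (operand ≠ 0)
(¬¬(p3 ⊃ (p3 ⊃ p3)) ∧ ¬(¬p1 ∨ p3)) = min(1, 0) = 0
¬p1: Gödel ¬ of 0.38 = 0 (operand ≠ 0)
((¬¬(p3 ⊃ (p3 ⊃ p3)) ∧ ¬(¬p1 ∨ p3)) ∨ ¬p1) = max(0, 0) = 0
((p1 ∨ p3) ∨ ((¬¬(p3 ⊃ (p3 ⊃ p3)) ∧ ¬(¬p1 ∨ p3)) ∨ ¬p1)) = max(0.38, 0) = 0.38
¬((p1 ∨ p3) ∨ ((¬¬(p3 ⊃ (p3 ⊃ p3)) ∧ ¬(¬p1 ∨ p3)) ∨ ¬p1)): Gödel ¬ of 0.38 = 0 (operand ≠ 0)
(p4 ∧ p1) = min(0.7, 0.38) = 0.38
¬p1: Gödel ¬ of 0.38 = 0 (operand ≠ 0)
((p4 ∧ p1) ∨ ¬p1) = max(0.38, 0) = 0.38
(¬((p1 ∨ p3) ∨ ((¬¬(p3 ⊃ (p3 ⊃ p3)) ∧ ¬(¬p1 ∨ p3)) ∨ ¬p1)) ⊃ ((p4 ∧ p1) ∨ ¬p1)): 0 ≤ 0.38, so result = 1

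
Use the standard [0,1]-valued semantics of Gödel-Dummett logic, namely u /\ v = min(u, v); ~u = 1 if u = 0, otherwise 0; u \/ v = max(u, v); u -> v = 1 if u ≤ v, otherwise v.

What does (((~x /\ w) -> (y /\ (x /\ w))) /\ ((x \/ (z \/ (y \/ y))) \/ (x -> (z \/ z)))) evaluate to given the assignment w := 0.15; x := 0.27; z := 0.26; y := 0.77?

~x: Gödel ¬ of 0.27 = 0 (operand ≠ 0)
(~x /\ w) = min(0, 0.15) = 0
(x /\ w) = min(0.27, 0.15) = 0.15
(y /\ (x /\ w)) = min(0.77, 0.15) = 0.15
((~x /\ w) -> (y /\ (x /\ w))): 0 ≤ 0.15, so result = 1
(y \/ y) = max(0.77, 0.77) = 0.77
(z \/ (y \/ y)) = max(0.26, 0.77) = 0.77
(x \/ (z \/ (y \/ y))) = max(0.27, 0.77) = 0.77
(z \/ z) = max(0.26, 0.26) = 0.26
(x -> (z \/ z)): 0.27 > 0.26, so result = 0.26
((x \/ (z \/ (y \/ y))) \/ (x -> (z \/ z))) = max(0.77, 0.26) = 0.77
(((~x /\ w) -> (y /\ (x /\ w))) /\ ((x \/ (z \/ (y \/ y))) \/ (x -> (z \/ z)))) = min(1, 0.77) = 0.77

0.77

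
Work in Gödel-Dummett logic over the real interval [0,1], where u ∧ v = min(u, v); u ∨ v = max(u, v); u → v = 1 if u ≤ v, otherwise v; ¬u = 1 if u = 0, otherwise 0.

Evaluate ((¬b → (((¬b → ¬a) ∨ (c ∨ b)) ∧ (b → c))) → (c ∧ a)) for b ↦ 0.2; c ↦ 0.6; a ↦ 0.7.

¬b: Gödel ¬ of 0.2 = 0 (operand ≠ 0)
¬b: Gödel ¬ of 0.2 = 0 (operand ≠ 0)
¬a: Gödel ¬ of 0.7 = 0 (operand ≠ 0)
(¬b → ¬a): 0 ≤ 0, so result = 1
(c ∨ b) = max(0.6, 0.2) = 0.6
((¬b → ¬a) ∨ (c ∨ b)) = max(1, 0.6) = 1
(b → c): 0.2 ≤ 0.6, so result = 1
(((¬b → ¬a) ∨ (c ∨ b)) ∧ (b → c)) = min(1, 1) = 1
(¬b → (((¬b → ¬a) ∨ (c ∨ b)) ∧ (b → c))): 0 ≤ 1, so result = 1
(c ∧ a) = min(0.6, 0.7) = 0.6
((¬b → (((¬b → ¬a) ∨ (c ∨ b)) ∧ (b → c))) → (c ∧ a)): 1 > 0.6, so result = 0.6

0.60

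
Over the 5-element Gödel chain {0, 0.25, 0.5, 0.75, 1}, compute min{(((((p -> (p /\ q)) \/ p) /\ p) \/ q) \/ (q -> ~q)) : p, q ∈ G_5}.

0.25

The minimum is attained at p = 0, q = 0.25:
  (p /\ q) = min(0, 0.25) = 0
  (p -> (p /\ q)): 0 ≤ 0, so result = 1
  ((p -> (p /\ q)) \/ p) = max(1, 0) = 1
  (((p -> (p /\ q)) \/ p) /\ p) = min(1, 0) = 0
  ((((p -> (p /\ q)) \/ p) /\ p) \/ q) = max(0, 0.25) = 0.25
  ~q: Gödel ¬ of 0.25 = 0 (operand ≠ 0)
  (q -> ~q): 0.25 > 0, so result = 0
  (((((p -> (p /\ q)) \/ p) /\ p) \/ q) \/ (q -> ~q)) = max(0.25, 0) = 0.25
Checking all 25 assignments confirms none give a value below 0.25.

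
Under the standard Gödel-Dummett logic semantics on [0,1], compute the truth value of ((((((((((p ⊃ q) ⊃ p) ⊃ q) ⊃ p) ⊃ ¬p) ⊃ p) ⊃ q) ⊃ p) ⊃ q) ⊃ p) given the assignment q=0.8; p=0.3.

0.30

(p ⊃ q): 0.3 ≤ 0.8, so result = 1
((p ⊃ q) ⊃ p): 1 > 0.3, so result = 0.3
(((p ⊃ q) ⊃ p) ⊃ q): 0.3 ≤ 0.8, so result = 1
((((p ⊃ q) ⊃ p) ⊃ q) ⊃ p): 1 > 0.3, so result = 0.3
¬p: Gödel ¬ of 0.3 = 0 (operand ≠ 0)
(((((p ⊃ q) ⊃ p) ⊃ q) ⊃ p) ⊃ ¬p): 0.3 > 0, so result = 0
((((((p ⊃ q) ⊃ p) ⊃ q) ⊃ p) ⊃ ¬p) ⊃ p): 0 ≤ 0.3, so result = 1
(((((((p ⊃ q) ⊃ p) ⊃ q) ⊃ p) ⊃ ¬p) ⊃ p) ⊃ q): 1 > 0.8, so result = 0.8
((((((((p ⊃ q) ⊃ p) ⊃ q) ⊃ p) ⊃ ¬p) ⊃ p) ⊃ q) ⊃ p): 0.8 > 0.3, so result = 0.3
(((((((((p ⊃ q) ⊃ p) ⊃ q) ⊃ p) ⊃ ¬p) ⊃ p) ⊃ q) ⊃ p) ⊃ q): 0.3 ≤ 0.8, so result = 1
((((((((((p ⊃ q) ⊃ p) ⊃ q) ⊃ p) ⊃ ¬p) ⊃ p) ⊃ q) ⊃ p) ⊃ q) ⊃ p): 1 > 0.3, so result = 0.3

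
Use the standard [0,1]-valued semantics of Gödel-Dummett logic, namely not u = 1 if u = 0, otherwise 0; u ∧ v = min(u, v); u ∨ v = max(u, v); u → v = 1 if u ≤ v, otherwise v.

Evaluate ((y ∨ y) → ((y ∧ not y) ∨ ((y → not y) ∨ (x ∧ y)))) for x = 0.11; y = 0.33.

(y ∨ y) = max(0.33, 0.33) = 0.33
not y: Gödel ¬ of 0.33 = 0 (operand ≠ 0)
(y ∧ not y) = min(0.33, 0) = 0
not y: Gödel ¬ of 0.33 = 0 (operand ≠ 0)
(y → not y): 0.33 > 0, so result = 0
(x ∧ y) = min(0.11, 0.33) = 0.11
((y → not y) ∨ (x ∧ y)) = max(0, 0.11) = 0.11
((y ∧ not y) ∨ ((y → not y) ∨ (x ∧ y))) = max(0, 0.11) = 0.11
((y ∨ y) → ((y ∧ not y) ∨ ((y → not y) ∨ (x ∧ y)))): 0.33 > 0.11, so result = 0.11

0.11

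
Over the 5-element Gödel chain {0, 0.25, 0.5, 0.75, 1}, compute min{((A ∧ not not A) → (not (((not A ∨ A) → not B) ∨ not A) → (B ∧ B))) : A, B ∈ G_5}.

0.25

The minimum is attained at A = 0.5, B = 0.25:
  not A: Gödel ¬ of 0.5 = 0 (operand ≠ 0)
  not not A: Gödel ¬ of 0 = 1 (operand is 0)
  (A ∧ not not A) = min(0.5, 1) = 0.5
  not A: Gödel ¬ of 0.5 = 0 (operand ≠ 0)
  (not A ∨ A) = max(0, 0.5) = 0.5
  not B: Gödel ¬ of 0.25 = 0 (operand ≠ 0)
  ((not A ∨ A) → not B): 0.5 > 0, so result = 0
  not A: Gödel ¬ of 0.5 = 0 (operand ≠ 0)
  (((not A ∨ A) → not B) ∨ not A) = max(0, 0) = 0
  not (((not A ∨ A) → not B) ∨ not A): Gödel ¬ of 0 = 1 (operand is 0)
  (B ∧ B) = min(0.25, 0.25) = 0.25
  (not (((not A ∨ A) → not B) ∨ not A) → (B ∧ B)): 1 > 0.25, so result = 0.25
  ((A ∧ not not A) → (not (((not A ∨ A) → not B) ∨ not A) → (B ∧ B))): 0.5 > 0.25, so result = 0.25
Checking all 25 assignments confirms none give a value below 0.25.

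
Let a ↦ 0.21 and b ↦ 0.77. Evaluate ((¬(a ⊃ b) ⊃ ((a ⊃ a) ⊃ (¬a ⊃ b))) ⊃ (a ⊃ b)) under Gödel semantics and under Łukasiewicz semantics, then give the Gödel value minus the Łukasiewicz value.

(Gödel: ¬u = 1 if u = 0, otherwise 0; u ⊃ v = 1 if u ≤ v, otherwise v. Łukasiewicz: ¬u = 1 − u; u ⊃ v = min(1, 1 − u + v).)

Gödel evaluation:
  (a ⊃ b): 0.21 ≤ 0.77, so result = 1
  ¬(a ⊃ b): Gödel ¬ of 1 = 0 (operand ≠ 0)
  (a ⊃ a): 0.21 ≤ 0.21, so result = 1
  ¬a: Gödel ¬ of 0.21 = 0 (operand ≠ 0)
  (¬a ⊃ b): 0 ≤ 0.77, so result = 1
  ((a ⊃ a) ⊃ (¬a ⊃ b)): 1 ≤ 1, so result = 1
  (¬(a ⊃ b) ⊃ ((a ⊃ a) ⊃ (¬a ⊃ b))): 0 ≤ 1, so result = 1
  (a ⊃ b): 0.21 ≤ 0.77, so result = 1
  ((¬(a ⊃ b) ⊃ ((a ⊃ a) ⊃ (¬a ⊃ b))) ⊃ (a ⊃ b)): 1 ≤ 1, so result = 1
  Gödel value = 1
Łukasiewicz evaluation:
  (a ⊃ b): min(1, 1 − 0.21 + 0.77) = 1
  ¬(a ⊃ b): Łukasiewicz ¬ gives 1 − 1 = 0
  (a ⊃ a): min(1, 1 − 0.21 + 0.21) = 1
  ¬a: Łukasiewicz ¬ gives 1 − 0.21 = 0.79
  (¬a ⊃ b): min(1, 1 − 0.79 + 0.77) = 0.98
  ((a ⊃ a) ⊃ (¬a ⊃ b)): min(1, 1 − 1 + 0.98) = 0.98
  (¬(a ⊃ b) ⊃ ((a ⊃ a) ⊃ (¬a ⊃ b))): min(1, 1 − 0 + 0.98) = 1
  (a ⊃ b): min(1, 1 − 0.21 + 0.77) = 1
  ((¬(a ⊃ b) ⊃ ((a ⊃ a) ⊃ (¬a ⊃ b))) ⊃ (a ⊃ b)): min(1, 1 − 1 + 1) = 1
  Łukasiewicz value = 1
Difference: 1 − 1 = 0.00

0.00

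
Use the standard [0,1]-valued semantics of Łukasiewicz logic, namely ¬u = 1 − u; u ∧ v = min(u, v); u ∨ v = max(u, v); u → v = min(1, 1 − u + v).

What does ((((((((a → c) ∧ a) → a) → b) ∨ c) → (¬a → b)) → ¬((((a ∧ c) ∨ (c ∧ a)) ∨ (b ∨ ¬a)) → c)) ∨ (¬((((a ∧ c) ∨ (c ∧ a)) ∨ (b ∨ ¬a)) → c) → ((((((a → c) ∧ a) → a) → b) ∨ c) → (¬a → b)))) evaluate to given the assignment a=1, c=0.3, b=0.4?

(a → c): min(1, 1 − 1 + 0.3) = 0.3
((a → c) ∧ a) = min(0.3, 1) = 0.3
(((a → c) ∧ a) → a): min(1, 1 − 0.3 + 1) = 1
((((a → c) ∧ a) → a) → b): min(1, 1 − 1 + 0.4) = 0.4
(((((a → c) ∧ a) → a) → b) ∨ c) = max(0.4, 0.3) = 0.4
¬a: Łukasiewicz ¬ gives 1 − 1 = 0
(¬a → b): min(1, 1 − 0 + 0.4) = 1
((((((a → c) ∧ a) → a) → b) ∨ c) → (¬a → b)): min(1, 1 − 0.4 + 1) = 1
(a ∧ c) = min(1, 0.3) = 0.3
(c ∧ a) = min(0.3, 1) = 0.3
((a ∧ c) ∨ (c ∧ a)) = max(0.3, 0.3) = 0.3
¬a: Łukasiewicz ¬ gives 1 − 1 = 0
(b ∨ ¬a) = max(0.4, 0) = 0.4
(((a ∧ c) ∨ (c ∧ a)) ∨ (b ∨ ¬a)) = max(0.3, 0.4) = 0.4
((((a ∧ c) ∨ (c ∧ a)) ∨ (b ∨ ¬a)) → c): min(1, 1 − 0.4 + 0.3) = 0.9
¬((((a ∧ c) ∨ (c ∧ a)) ∨ (b ∨ ¬a)) → c): Łukasiewicz ¬ gives 1 − 0.9 = 0.1
(((((((a → c) ∧ a) → a) → b) ∨ c) → (¬a → b)) → ¬((((a ∧ c) ∨ (c ∧ a)) ∨ (b ∨ ¬a)) → c)): min(1, 1 − 1 + 0.1) = 0.1
(a ∧ c) = min(1, 0.3) = 0.3
(c ∧ a) = min(0.3, 1) = 0.3
((a ∧ c) ∨ (c ∧ a)) = max(0.3, 0.3) = 0.3
¬a: Łukasiewicz ¬ gives 1 − 1 = 0
(b ∨ ¬a) = max(0.4, 0) = 0.4
(((a ∧ c) ∨ (c ∧ a)) ∨ (b ∨ ¬a)) = max(0.3, 0.4) = 0.4
((((a ∧ c) ∨ (c ∧ a)) ∨ (b ∨ ¬a)) → c): min(1, 1 − 0.4 + 0.3) = 0.9
¬((((a ∧ c) ∨ (c ∧ a)) ∨ (b ∨ ¬a)) → c): Łukasiewicz ¬ gives 1 − 0.9 = 0.1
(a → c): min(1, 1 − 1 + 0.3) = 0.3
((a → c) ∧ a) = min(0.3, 1) = 0.3
(((a → c) ∧ a) → a): min(1, 1 − 0.3 + 1) = 1
((((a → c) ∧ a) → a) → b): min(1, 1 − 1 + 0.4) = 0.4
(((((a → c) ∧ a) → a) → b) ∨ c) = max(0.4, 0.3) = 0.4
¬a: Łukasiewicz ¬ gives 1 − 1 = 0
(¬a → b): min(1, 1 − 0 + 0.4) = 1
((((((a → c) ∧ a) → a) → b) ∨ c) → (¬a → b)): min(1, 1 − 0.4 + 1) = 1
(¬((((a ∧ c) ∨ (c ∧ a)) ∨ (b ∨ ¬a)) → c) → ((((((a → c) ∧ a) → a) → b) ∨ c) → (¬a → b))): min(1, 1 − 0.1 + 1) = 1
((((((((a → c) ∧ a) → a) → b) ∨ c) → (¬a → b)) → ¬((((a ∧ c) ∨ (c ∧ a)) ∨ (b ∨ ¬a)) → c)) ∨ (¬((((a ∧ c) ∨ (c ∧ a)) ∨ (b ∨ ¬a)) → c) → ((((((a → c) ∧ a) → a) → b) ∨ c) → (¬a → b)))) = max(0.1, 1) = 1

1.00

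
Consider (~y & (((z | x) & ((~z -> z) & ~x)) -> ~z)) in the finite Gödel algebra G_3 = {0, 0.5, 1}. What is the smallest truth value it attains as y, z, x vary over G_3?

The minimum is attained at y = 0, z = 0.5, x = 0:
  ~y: Gödel ¬ of 0 = 1 (operand is 0)
  (z | x) = max(0.5, 0) = 0.5
  ~z: Gödel ¬ of 0.5 = 0 (operand ≠ 0)
  (~z -> z): 0 ≤ 0.5, so result = 1
  ~x: Gödel ¬ of 0 = 1 (operand is 0)
  ((~z -> z) & ~x) = min(1, 1) = 1
  ((z | x) & ((~z -> z) & ~x)) = min(0.5, 1) = 0.5
  ~z: Gödel ¬ of 0.5 = 0 (operand ≠ 0)
  (((z | x) & ((~z -> z) & ~x)) -> ~z): 0.5 > 0, so result = 0
  (~y & (((z | x) & ((~z -> z) & ~x)) -> ~z)) = min(1, 0) = 0
Checking all 27 assignments confirms none give a value below 0.00.

0.00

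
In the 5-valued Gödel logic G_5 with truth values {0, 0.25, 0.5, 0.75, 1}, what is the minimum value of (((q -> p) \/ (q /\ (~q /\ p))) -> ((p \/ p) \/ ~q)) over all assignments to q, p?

0.25

The minimum is attained at q = 0.25, p = 0.25:
  (q -> p): 0.25 ≤ 0.25, so result = 1
  ~q: Gödel ¬ of 0.25 = 0 (operand ≠ 0)
  (~q /\ p) = min(0, 0.25) = 0
  (q /\ (~q /\ p)) = min(0.25, 0) = 0
  ((q -> p) \/ (q /\ (~q /\ p))) = max(1, 0) = 1
  (p \/ p) = max(0.25, 0.25) = 0.25
  ~q: Gödel ¬ of 0.25 = 0 (operand ≠ 0)
  ((p \/ p) \/ ~q) = max(0.25, 0) = 0.25
  (((q -> p) \/ (q /\ (~q /\ p))) -> ((p \/ p) \/ ~q)): 1 > 0.25, so result = 0.25
Checking all 25 assignments confirms none give a value below 0.25.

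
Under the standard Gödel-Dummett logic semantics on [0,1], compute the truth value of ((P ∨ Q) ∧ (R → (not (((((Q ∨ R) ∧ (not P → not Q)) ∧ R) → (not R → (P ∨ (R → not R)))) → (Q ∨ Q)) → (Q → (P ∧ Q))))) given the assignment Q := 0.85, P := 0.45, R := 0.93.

(P ∨ Q) = max(0.45, 0.85) = 0.85
(Q ∨ R) = max(0.85, 0.93) = 0.93
not P: Gödel ¬ of 0.45 = 0 (operand ≠ 0)
not Q: Gödel ¬ of 0.85 = 0 (operand ≠ 0)
(not P → not Q): 0 ≤ 0, so result = 1
((Q ∨ R) ∧ (not P → not Q)) = min(0.93, 1) = 0.93
(((Q ∨ R) ∧ (not P → not Q)) ∧ R) = min(0.93, 0.93) = 0.93
not R: Gödel ¬ of 0.93 = 0 (operand ≠ 0)
not R: Gödel ¬ of 0.93 = 0 (operand ≠ 0)
(R → not R): 0.93 > 0, so result = 0
(P ∨ (R → not R)) = max(0.45, 0) = 0.45
(not R → (P ∨ (R → not R))): 0 ≤ 0.45, so result = 1
((((Q ∨ R) ∧ (not P → not Q)) ∧ R) → (not R → (P ∨ (R → not R)))): 0.93 ≤ 1, so result = 1
(Q ∨ Q) = max(0.85, 0.85) = 0.85
(((((Q ∨ R) ∧ (not P → not Q)) ∧ R) → (not R → (P ∨ (R → not R)))) → (Q ∨ Q)): 1 > 0.85, so result = 0.85
not (((((Q ∨ R) ∧ (not P → not Q)) ∧ R) → (not R → (P ∨ (R → not R)))) → (Q ∨ Q)): Gödel ¬ of 0.85 = 0 (operand ≠ 0)
(P ∧ Q) = min(0.45, 0.85) = 0.45
(Q → (P ∧ Q)): 0.85 > 0.45, so result = 0.45
(not (((((Q ∨ R) ∧ (not P → not Q)) ∧ R) → (not R → (P ∨ (R → not R)))) → (Q ∨ Q)) → (Q → (P ∧ Q))): 0 ≤ 0.45, so result = 1
(R → (not (((((Q ∨ R) ∧ (not P → not Q)) ∧ R) → (not R → (P ∨ (R → not R)))) → (Q ∨ Q)) → (Q → (P ∧ Q)))): 0.93 ≤ 1, so result = 1
((P ∨ Q) ∧ (R → (not (((((Q ∨ R) ∧ (not P → not Q)) ∧ R) → (not R → (P ∨ (R → not R)))) → (Q ∨ Q)) → (Q → (P ∧ Q))))) = min(0.85, 1) = 0.85

0.85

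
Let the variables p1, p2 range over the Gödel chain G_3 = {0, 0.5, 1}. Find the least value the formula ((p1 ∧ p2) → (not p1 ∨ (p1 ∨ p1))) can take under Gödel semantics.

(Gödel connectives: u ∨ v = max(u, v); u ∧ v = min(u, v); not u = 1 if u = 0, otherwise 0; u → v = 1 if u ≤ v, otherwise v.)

1.00

Every assignment gives 1. For instance at p1 = 0, p2 = 0:
  (p1 ∧ p2) = min(0, 0) = 0
  not p1: Gödel ¬ of 0 = 1 (operand is 0)
  (p1 ∨ p1) = max(0, 0) = 0
  (not p1 ∨ (p1 ∨ p1)) = max(1, 0) = 1
  ((p1 ∧ p2) → (not p1 ∨ (p1 ∨ p1))): 0 ≤ 1, so result = 1
All 9 assignments give value 1 — the formula is a G_3-tautology.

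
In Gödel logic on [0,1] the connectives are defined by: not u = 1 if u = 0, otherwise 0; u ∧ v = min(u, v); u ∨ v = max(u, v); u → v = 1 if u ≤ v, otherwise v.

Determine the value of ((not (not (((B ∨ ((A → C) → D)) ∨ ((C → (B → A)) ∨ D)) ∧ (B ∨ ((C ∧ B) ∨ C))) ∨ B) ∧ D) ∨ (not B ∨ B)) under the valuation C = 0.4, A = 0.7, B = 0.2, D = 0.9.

(A → C): 0.7 > 0.4, so result = 0.4
((A → C) → D): 0.4 ≤ 0.9, so result = 1
(B ∨ ((A → C) → D)) = max(0.2, 1) = 1
(B → A): 0.2 ≤ 0.7, so result = 1
(C → (B → A)): 0.4 ≤ 1, so result = 1
((C → (B → A)) ∨ D) = max(1, 0.9) = 1
((B ∨ ((A → C) → D)) ∨ ((C → (B → A)) ∨ D)) = max(1, 1) = 1
(C ∧ B) = min(0.4, 0.2) = 0.2
((C ∧ B) ∨ C) = max(0.2, 0.4) = 0.4
(B ∨ ((C ∧ B) ∨ C)) = max(0.2, 0.4) = 0.4
(((B ∨ ((A → C) → D)) ∨ ((C → (B → A)) ∨ D)) ∧ (B ∨ ((C ∧ B) ∨ C))) = min(1, 0.4) = 0.4
not (((B ∨ ((A → C) → D)) ∨ ((C → (B → A)) ∨ D)) ∧ (B ∨ ((C ∧ B) ∨ C))): Gödel ¬ of 0.4 = 0 (operand ≠ 0)
(not (((B ∨ ((A → C) → D)) ∨ ((C → (B → A)) ∨ D)) ∧ (B ∨ ((C ∧ B) ∨ C))) ∨ B) = max(0, 0.2) = 0.2
not (not (((B ∨ ((A → C) → D)) ∨ ((C → (B → A)) ∨ D)) ∧ (B ∨ ((C ∧ B) ∨ C))) ∨ B): Gödel ¬ of 0.2 = 0 (operand ≠ 0)
(not (not (((B ∨ ((A → C) → D)) ∨ ((C → (B → A)) ∨ D)) ∧ (B ∨ ((C ∧ B) ∨ C))) ∨ B) ∧ D) = min(0, 0.9) = 0
not B: Gödel ¬ of 0.2 = 0 (operand ≠ 0)
(not B ∨ B) = max(0, 0.2) = 0.2
((not (not (((B ∨ ((A → C) → D)) ∨ ((C → (B → A)) ∨ D)) ∧ (B ∨ ((C ∧ B) ∨ C))) ∨ B) ∧ D) ∨ (not B ∨ B)) = max(0, 0.2) = 0.2

0.20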